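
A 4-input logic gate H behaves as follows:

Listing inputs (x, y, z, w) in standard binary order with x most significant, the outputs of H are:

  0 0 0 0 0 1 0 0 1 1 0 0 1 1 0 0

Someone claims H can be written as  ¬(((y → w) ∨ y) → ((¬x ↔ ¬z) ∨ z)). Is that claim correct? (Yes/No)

No

Test each input against both H and the formula:
  x=0, y=0, z=0, w=0: formula gives 0, H = 0 ✓
  x=0, y=0, z=0, w=1: formula gives 0, H = 0 ✓
  x=0, y=0, z=1, w=0: formula gives 0, H = 0 ✓
  x=0, y=0, z=1, w=1: formula gives 0, H = 0 ✓
  …
  x=0, y=1, z=0, w=1: formula gives 0, but H = 1 ✗
A single disagreement suffices: at (0,1,0,1) they differ, so the formula does not compute H.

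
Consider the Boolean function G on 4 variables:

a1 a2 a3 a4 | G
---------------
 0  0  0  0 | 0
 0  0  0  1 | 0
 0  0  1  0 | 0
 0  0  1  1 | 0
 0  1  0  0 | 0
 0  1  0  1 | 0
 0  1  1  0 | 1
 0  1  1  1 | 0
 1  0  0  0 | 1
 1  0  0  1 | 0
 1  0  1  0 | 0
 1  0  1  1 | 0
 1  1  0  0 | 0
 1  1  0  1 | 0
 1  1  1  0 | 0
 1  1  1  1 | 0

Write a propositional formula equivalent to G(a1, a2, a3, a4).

G(a1, a2, a3, a4) = (((NOT a1 AND a2) AND a3) AND NOT a4) OR (((a1 AND NOT a2) AND NOT a3) AND NOT a4)

The 1-rows are (0,1,1,0), (1,0,0,0). Each contributes one minterm — ¬a1·a2·a3·¬a4; a1·¬a2·¬a3·¬a4 — and their disjunction is a sum-of-products form of G.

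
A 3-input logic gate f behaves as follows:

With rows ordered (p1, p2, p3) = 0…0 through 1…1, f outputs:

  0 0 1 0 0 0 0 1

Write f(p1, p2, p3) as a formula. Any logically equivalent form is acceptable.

Collect the rows where f=1 — (0,1,0), (1,1,1) — and write one minterm per row: ¬p1·p2·¬p3, p1·p2·p3. Their union (logical OR) reproduces the table exactly.

f(p1, p2, p3) = ((p1' · p2) · p3') + ((p1 · p2) · p3)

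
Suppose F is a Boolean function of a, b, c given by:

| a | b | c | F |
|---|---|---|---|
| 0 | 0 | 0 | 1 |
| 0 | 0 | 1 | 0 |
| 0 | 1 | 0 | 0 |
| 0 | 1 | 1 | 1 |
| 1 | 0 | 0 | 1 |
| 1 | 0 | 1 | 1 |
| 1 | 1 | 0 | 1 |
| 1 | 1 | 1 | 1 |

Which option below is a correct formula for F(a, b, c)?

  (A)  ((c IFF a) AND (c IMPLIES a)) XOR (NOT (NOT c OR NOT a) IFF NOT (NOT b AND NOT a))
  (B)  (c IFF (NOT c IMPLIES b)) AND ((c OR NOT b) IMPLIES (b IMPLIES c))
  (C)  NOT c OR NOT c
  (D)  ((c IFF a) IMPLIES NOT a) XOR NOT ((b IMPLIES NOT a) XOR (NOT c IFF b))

D

(A) disagrees with F on (0,0,0) (formula → 0, table → 1); rule it out.
(B) disagrees with F on (0,0,1) (formula → 1, table → 0); rule it out.
(C) disagrees with F on (0,1,0) (formula → 1, table → 0); rule it out.
Only (D) survives; checking it on all 8 rows confirms it matches F.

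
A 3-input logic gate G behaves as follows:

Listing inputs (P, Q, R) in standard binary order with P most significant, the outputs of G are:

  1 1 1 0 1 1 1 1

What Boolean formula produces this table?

G(P, Q, R) = not ((not P and Q) and R)

Only row (0,1,1) gives 0. So G is 1 everywhere except there — the complement of the minterm ¬P·Q·R.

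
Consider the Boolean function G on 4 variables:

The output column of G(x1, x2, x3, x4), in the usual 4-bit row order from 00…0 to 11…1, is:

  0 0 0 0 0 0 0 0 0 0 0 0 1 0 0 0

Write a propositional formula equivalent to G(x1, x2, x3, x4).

G(x1, x2, x3, x4) = ((x1 AND x2) AND NOT x3) AND NOT x4

Only row (1,1,0,0) gives 1. That row's minterm x1·x2·¬x3·¬x4 is G directly.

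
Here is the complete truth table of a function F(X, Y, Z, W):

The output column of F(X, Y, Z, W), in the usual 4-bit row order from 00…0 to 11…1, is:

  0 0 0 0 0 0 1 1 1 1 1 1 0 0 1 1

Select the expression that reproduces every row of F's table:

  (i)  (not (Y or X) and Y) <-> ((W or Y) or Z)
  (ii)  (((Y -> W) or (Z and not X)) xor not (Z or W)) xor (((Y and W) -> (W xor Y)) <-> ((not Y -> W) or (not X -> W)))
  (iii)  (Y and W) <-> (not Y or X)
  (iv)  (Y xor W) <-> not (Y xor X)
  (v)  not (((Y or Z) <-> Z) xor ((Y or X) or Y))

(i): at (0,0,0,0) it gives 1, but F = 0 — eliminated.
(ii): at (0,0,1,0) it gives 1, but F = 0 — eliminated.
(iii): at (0,1,0,0) it gives 1, but F = 0 — eliminated.
(iv): at (0,0,0,1) it gives 1, but F = 0 — eliminated.
Only (v) survives; checking it on all 16 rows confirms it matches F.

v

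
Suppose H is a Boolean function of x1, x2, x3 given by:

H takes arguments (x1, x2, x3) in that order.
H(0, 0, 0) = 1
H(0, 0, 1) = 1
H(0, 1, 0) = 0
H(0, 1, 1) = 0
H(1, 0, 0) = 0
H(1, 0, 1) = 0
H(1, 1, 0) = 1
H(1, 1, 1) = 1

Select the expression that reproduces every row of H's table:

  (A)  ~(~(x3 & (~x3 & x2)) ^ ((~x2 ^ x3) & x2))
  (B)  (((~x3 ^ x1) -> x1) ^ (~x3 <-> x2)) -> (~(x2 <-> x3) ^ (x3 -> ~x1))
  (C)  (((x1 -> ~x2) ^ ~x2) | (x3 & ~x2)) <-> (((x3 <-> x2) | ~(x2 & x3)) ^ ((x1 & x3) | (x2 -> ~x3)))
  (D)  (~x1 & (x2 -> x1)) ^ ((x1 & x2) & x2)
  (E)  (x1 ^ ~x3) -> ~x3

D

(A) fails at (0,0,0): the formula yields 0, H is 1.
(B) fails at (0,1,1): the formula yields 1, H is 0.
(C) fails at (0,0,1): the formula yields 0, H is 1.
(E) fails at (0,1,0): the formula yields 1, H is 0.
That leaves (D). Evaluating it on every row reproduces the table of H exactly.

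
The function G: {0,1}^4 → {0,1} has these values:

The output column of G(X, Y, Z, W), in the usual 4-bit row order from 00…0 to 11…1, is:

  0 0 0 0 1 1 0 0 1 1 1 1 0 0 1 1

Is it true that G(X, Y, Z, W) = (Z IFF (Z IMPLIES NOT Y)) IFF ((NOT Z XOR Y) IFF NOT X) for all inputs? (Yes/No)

Test each input against both G and the formula:
  X=0, Y=0, Z=0, W=0: formula gives 0, G = 0 ✓
  X=0, Y=0, Z=0, W=1: formula gives 0, G = 0 ✓
  X=0, Y=0, Z=1, W=0: formula gives 0, G = 0 ✓
  X=0, Y=0, Z=1, W=1: formula gives 0, G = 0 ✓
  …and likewise for the remaining 12 rows.
All 16 rows match — the expression computes G exactly.

Yes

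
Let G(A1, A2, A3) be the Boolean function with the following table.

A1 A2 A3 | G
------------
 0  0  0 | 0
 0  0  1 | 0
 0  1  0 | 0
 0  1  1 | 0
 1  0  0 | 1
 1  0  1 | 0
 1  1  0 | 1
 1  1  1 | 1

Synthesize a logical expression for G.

The 1-rows are (1,0,0), (1,1,0), (1,1,1). Each contributes one minterm — A1·¬A2·¬A3; A1·A2·¬A3; A1·A2·A3 — and their disjunction is a sum-of-products form of G.

G(A1, A2, A3) = (((A1 · A2') · A3') + ((A1 · A2) · A3')) + ((A1 · A2) · A3)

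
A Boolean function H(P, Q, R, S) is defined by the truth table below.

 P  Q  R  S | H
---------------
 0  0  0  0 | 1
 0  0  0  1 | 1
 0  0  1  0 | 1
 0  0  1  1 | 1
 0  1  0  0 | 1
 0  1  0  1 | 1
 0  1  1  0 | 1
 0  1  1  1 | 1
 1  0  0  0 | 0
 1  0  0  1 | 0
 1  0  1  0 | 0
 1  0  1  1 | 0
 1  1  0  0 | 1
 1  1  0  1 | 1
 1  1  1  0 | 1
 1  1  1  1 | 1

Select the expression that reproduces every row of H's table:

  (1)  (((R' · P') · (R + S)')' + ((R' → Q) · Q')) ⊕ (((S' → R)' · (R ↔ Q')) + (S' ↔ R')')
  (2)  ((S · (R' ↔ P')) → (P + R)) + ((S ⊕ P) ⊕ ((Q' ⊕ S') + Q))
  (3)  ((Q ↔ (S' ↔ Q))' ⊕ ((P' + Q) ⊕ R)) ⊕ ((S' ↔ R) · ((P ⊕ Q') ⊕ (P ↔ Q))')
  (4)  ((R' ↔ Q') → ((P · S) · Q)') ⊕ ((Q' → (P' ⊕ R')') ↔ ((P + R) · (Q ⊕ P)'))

3

(1) disagrees with H on (0,0,0,0) (formula → 0, table → 1); rule it out.
(2) disagrees with H on (0,0,0,1) (formula → 0, table → 1); rule it out.
(4) disagrees with H on (1,0,1,0) (formula → 1, table → 0); rule it out.
That leaves (3). Evaluating it on every row reproduces the table of H exactly.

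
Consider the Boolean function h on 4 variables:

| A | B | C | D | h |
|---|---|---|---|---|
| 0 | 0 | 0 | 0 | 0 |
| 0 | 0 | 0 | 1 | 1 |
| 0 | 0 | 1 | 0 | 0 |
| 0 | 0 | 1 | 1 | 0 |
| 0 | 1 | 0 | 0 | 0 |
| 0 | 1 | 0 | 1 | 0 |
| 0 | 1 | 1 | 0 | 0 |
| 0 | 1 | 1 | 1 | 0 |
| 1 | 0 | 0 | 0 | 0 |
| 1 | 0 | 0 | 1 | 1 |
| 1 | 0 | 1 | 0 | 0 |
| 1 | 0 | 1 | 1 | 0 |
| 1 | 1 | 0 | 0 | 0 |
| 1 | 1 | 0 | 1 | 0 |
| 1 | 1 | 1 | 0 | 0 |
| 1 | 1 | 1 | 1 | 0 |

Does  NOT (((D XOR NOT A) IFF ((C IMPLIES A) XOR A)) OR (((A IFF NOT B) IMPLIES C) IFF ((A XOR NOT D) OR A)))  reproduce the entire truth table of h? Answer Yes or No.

Yes

Test each input against both h and the formula:
  A=0, B=0, C=0, D=0: formula gives 0, h = 0 ✓
  A=0, B=0, C=0, D=1: formula gives 1, h = 1 ✓
  A=0, B=0, C=1, D=0: formula gives 0, h = 0 ✓
  A=0, B=0, C=1, D=1: formula gives 0, h = 0 ✓
  … (the remaining 12 rows also agree.)
All 16 rows match — the expression computes h exactly.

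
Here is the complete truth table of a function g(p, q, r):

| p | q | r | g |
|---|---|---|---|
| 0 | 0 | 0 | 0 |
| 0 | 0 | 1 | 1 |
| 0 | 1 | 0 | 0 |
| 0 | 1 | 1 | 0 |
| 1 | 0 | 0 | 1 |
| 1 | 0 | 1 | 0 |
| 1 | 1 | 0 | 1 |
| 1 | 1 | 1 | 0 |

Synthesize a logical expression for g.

g(p, q, r) = (((NOT p AND NOT q) AND r) OR ((p AND NOT q) AND NOT r)) OR ((p AND q) AND NOT r)

Collect the rows where g=1 — (0,0,1), (1,0,0), (1,1,0) — and write one minterm per row: ¬p·¬q·r, p·¬q·¬r, p·q·¬r. Their union (logical OR) reproduces the table exactly.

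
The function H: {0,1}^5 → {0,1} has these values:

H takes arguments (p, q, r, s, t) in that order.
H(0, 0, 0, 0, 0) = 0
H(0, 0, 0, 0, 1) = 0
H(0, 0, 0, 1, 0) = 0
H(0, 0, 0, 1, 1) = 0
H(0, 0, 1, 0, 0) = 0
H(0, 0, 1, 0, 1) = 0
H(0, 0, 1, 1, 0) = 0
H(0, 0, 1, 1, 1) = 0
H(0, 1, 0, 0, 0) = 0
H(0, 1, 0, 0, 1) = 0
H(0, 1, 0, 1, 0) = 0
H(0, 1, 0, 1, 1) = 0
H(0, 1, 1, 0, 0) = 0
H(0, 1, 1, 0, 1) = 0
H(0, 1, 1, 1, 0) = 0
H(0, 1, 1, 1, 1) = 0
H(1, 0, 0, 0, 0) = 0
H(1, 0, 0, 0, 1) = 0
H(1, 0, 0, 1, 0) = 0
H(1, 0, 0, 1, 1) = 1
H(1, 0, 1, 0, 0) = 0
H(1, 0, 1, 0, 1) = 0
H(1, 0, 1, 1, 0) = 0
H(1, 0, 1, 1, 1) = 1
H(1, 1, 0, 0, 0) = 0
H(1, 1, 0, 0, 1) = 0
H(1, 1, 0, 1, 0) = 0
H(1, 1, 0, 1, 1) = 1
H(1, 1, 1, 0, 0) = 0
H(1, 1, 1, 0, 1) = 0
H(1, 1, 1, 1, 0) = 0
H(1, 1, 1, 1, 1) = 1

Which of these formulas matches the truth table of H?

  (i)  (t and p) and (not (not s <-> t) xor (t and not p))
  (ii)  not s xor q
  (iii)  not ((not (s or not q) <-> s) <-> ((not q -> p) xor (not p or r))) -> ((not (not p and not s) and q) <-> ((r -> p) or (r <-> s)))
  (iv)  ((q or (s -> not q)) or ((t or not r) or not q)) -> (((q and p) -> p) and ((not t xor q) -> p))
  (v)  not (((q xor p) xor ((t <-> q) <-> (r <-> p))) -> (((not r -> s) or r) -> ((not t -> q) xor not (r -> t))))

i

(ii) disagrees with H on (0,0,0,0,0) (formula → 1, table → 0); rule it out.
(iii) disagrees with H on (0,0,0,0,0) (formula → 1, table → 0); rule it out.
(iv) disagrees with H on (0,0,0,0,1) (formula → 1, table → 0); rule it out.
(v) disagrees with H on (0,0,0,1,0) (formula → 1, table → 0); rule it out.
That leaves (i). Evaluating it on every row reproduces the table of H exactly.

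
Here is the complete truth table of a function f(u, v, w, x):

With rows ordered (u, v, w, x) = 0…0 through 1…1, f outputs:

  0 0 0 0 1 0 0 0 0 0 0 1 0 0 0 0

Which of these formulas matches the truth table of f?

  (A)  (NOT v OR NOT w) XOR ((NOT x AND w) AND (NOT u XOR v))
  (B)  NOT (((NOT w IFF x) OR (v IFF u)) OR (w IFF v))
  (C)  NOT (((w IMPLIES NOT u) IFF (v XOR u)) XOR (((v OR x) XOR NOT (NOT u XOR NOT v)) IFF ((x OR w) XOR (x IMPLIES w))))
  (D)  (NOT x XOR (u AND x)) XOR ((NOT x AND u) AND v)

(A) disagrees with f on (0,0,0,0) (formula → 1, table → 0); rule it out.
(C) disagrees with f on (0,0,0,1) (formula → 1, table → 0); rule it out.
(D) disagrees with f on (0,0,0,0) (formula → 1, table → 0); rule it out.
Only (B) survives; checking it on all 16 rows confirms it matches f.

B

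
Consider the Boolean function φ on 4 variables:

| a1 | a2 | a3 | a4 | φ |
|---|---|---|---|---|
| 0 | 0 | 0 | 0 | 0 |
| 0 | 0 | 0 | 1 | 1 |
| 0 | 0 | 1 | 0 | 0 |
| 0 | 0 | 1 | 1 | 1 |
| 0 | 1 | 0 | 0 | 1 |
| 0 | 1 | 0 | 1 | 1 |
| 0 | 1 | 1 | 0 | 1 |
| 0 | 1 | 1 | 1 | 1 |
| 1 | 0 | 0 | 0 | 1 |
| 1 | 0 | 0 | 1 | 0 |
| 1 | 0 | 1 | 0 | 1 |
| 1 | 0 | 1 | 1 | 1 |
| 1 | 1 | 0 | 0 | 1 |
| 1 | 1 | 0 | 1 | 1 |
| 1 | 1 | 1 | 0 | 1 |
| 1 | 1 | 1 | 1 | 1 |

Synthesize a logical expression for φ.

The 0-rows are (0,0,0,0), (0,0,1,0), (1,0,0,1). Take each as a conjunction (¬a1·¬a2·¬a3·¬a4, ¬a1·¬a2·a3·¬a4, a1·¬a2·¬a3·a4), form their disjunction, and complement — that gives a formula that is 1 everywhere φ is.

φ(a1, a2, a3, a4) = not (((((not a1 and not a2) and not a3) and not a4) or (((not a1 and not a2) and a3) and not a4)) or (((a1 and not a2) and not a3) and a4))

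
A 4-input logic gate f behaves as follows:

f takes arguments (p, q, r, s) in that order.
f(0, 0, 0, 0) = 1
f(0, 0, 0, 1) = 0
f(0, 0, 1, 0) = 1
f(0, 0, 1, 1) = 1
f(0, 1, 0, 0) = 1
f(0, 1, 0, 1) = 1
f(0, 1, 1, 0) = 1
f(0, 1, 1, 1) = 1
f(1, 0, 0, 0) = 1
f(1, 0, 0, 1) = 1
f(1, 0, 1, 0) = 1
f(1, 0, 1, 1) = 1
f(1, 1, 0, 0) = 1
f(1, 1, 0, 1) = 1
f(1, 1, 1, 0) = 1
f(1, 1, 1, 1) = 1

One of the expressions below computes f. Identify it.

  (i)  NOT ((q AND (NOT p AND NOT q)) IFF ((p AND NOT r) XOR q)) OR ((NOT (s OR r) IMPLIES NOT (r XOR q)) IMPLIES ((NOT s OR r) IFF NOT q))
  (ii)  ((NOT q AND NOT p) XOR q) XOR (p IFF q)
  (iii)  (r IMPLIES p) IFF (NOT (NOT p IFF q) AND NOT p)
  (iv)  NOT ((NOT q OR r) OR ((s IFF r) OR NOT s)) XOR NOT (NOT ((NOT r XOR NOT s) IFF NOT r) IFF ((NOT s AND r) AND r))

(ii): at (0,0,0,0) it gives 0, but f = 1 — eliminated.
(iii): at (0,0,0,1) it gives 1, but f = 0 — eliminated.
(iv): at (0,0,1,0) it gives 0, but f = 1 — eliminated.
(i) is the remaining candidate, and it agrees with f on all 16 inputs.

i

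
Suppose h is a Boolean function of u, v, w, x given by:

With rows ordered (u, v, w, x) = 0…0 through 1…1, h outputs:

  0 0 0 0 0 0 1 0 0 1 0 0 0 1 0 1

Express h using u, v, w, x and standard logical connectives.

h=1 on 4 inputs: (0,1,1,0), (1,0,0,1), (1,1,0,1), (1,1,1,1). Reading each as a conjunction of literals (¬u·v·w·¬x, u·¬v·¬w·x, u·v·¬w·x, u·v·w·x) and taking the OR gives the canonical DNF.

h(u, v, w, x) = (((((u' · v) · w) · x') + (((u · v') · w') · x)) + (((u · v) · w') · x)) + (((u · v) · w) · x)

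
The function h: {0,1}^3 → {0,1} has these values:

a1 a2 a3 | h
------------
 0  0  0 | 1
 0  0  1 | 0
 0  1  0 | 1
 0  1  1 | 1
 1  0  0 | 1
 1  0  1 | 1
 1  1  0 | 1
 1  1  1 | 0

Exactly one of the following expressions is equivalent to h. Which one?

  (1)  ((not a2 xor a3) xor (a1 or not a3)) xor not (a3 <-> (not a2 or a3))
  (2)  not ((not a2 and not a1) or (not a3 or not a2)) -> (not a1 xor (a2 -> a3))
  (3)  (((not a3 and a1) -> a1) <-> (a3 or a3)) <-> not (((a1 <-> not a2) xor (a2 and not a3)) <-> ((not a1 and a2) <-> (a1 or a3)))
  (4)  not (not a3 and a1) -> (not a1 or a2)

(2) fails at (0,0,1): the formula yields 1, h is 0.
(3) fails at (0,0,0): the formula yields 0, h is 1.
(4) fails at (0,0,1): the formula yields 1, h is 0.
That leaves (1). Evaluating it on every row reproduces the table of h exactly.

1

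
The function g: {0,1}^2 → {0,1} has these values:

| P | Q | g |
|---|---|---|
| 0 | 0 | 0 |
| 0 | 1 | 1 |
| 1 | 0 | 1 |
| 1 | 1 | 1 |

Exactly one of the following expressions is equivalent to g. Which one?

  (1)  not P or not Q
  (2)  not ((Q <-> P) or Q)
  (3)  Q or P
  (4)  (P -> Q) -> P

(1) disagrees with g on (0,0) (formula → 1, table → 0); rule it out.
(2) disagrees with g on (0,1) (formula → 0, table → 1); rule it out.
(4) disagrees with g on (0,1) (formula → 0, table → 1); rule it out.
Only (3) survives; checking it on all 4 rows confirms it matches g.

3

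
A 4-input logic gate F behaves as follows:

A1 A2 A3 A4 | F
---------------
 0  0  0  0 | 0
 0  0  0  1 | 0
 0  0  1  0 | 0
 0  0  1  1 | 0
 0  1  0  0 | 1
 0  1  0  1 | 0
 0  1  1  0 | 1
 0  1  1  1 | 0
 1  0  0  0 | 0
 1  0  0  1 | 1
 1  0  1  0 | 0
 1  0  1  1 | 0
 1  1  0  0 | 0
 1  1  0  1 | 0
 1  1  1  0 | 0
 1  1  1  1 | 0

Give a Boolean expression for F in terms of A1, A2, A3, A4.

The 1-rows are (0,1,0,0), (0,1,1,0), (1,0,0,1). Each contributes one minterm — ¬A1·A2·¬A3·¬A4; ¬A1·A2·A3·¬A4; A1·¬A2·¬A3·A4 — and their disjunction is a sum-of-products form of F.

F(A1, A2, A3, A4) = ((((not A1 and A2) and not A3) and not A4) or (((not A1 and A2) and A3) and not A4)) or (((A1 and not A2) and not A3) and A4)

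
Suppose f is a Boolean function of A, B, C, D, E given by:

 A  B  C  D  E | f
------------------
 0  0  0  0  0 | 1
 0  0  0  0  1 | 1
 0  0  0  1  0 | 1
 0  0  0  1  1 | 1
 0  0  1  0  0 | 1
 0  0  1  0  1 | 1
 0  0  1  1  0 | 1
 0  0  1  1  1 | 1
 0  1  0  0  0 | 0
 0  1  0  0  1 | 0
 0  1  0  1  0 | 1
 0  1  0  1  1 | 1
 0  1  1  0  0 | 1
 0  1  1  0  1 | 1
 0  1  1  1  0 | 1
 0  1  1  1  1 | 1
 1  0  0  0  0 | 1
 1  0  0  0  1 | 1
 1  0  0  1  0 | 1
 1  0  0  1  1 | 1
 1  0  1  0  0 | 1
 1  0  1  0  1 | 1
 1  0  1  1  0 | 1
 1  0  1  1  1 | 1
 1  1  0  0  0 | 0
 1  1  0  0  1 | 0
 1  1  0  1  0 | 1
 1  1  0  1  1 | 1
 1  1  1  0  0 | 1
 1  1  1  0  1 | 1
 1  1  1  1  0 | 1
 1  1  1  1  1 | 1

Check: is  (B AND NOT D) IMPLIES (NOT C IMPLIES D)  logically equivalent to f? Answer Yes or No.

Evaluate (B AND NOT D) IMPLIES (NOT C IMPLIES D) on each row and compare to f:
  A=0, B=0, C=0, D=0, E=0: formula gives 1, f = 1 ✓
  A=0, B=0, C=0, D=0, E=1: formula gives 1, f = 1 ✓
  A=0, B=0, C=0, D=1, E=0: formula gives 1, f = 1 ✓
  A=0, B=0, C=0, D=1, E=1: formula gives 1, f = 1 ✓
  … (the remaining 28 rows also agree.)
All 32 rows match — the expression computes f exactly.

Yes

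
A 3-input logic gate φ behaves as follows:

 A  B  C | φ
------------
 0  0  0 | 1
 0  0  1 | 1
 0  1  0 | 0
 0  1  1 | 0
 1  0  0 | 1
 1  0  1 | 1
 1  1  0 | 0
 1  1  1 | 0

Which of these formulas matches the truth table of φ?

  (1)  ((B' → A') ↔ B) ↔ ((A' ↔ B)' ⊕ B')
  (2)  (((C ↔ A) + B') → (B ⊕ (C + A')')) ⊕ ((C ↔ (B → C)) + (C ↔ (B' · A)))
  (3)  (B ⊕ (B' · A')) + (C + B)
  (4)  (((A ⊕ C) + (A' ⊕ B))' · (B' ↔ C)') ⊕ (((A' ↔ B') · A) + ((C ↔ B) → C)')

2

(1) fails at (1,1,0): the formula yields 1, φ is 0.
(3) fails at (0,1,0): the formula yields 1, φ is 0.
(4) fails at (0,0,1): the formula yields 0, φ is 1.
(2) is the remaining candidate, and it agrees with φ on all 8 inputs.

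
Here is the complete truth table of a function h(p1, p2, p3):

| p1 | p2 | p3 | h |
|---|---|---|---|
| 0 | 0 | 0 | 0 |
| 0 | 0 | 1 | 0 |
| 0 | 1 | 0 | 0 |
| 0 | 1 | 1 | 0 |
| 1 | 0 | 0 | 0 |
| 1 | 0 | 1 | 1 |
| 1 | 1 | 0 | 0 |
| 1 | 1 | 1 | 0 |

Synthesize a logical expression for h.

h(p1, p2, p3) = (p1 & ~p2) & p3

h is 1 on exactly one input, (1,0,1), whose minterm is p1·¬p2·p3. So h is just that conjunction.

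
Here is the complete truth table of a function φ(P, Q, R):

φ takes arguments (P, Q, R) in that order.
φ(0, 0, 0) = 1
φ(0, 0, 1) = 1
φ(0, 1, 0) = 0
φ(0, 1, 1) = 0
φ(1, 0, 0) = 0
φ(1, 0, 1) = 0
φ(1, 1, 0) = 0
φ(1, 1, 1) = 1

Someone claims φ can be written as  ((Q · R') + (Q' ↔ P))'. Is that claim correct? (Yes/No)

Yes

Test each input against both φ and the formula:
  P=0, Q=0, R=0: formula gives 1, φ = 1 ✓
  P=0, Q=0, R=1: formula gives 1, φ = 1 ✓
  P=0, Q=1, R=0: formula gives 0, φ = 0 ✓
  P=0, Q=1, R=1: formula gives 0, φ = 0 ✓
  P=1, Q=0, R=0: formula gives 0, φ = 0 ✓
  …and likewise for the remaining 3 rows.
No disagreement on any input; they are logically equivalent.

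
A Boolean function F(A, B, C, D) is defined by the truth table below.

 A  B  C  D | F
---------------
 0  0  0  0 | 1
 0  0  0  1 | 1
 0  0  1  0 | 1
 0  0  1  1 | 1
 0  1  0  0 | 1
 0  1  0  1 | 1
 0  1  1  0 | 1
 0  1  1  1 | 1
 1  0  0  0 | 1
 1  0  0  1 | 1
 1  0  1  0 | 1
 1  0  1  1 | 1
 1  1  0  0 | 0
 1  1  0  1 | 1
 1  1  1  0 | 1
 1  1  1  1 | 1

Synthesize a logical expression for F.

F is 0 on exactly one input, (1,1,0,0), whose minterm is A·B·¬C·¬D. So F is the negation of that single conjunction.

F(A, B, C, D) = (((A · B) · C') · D')'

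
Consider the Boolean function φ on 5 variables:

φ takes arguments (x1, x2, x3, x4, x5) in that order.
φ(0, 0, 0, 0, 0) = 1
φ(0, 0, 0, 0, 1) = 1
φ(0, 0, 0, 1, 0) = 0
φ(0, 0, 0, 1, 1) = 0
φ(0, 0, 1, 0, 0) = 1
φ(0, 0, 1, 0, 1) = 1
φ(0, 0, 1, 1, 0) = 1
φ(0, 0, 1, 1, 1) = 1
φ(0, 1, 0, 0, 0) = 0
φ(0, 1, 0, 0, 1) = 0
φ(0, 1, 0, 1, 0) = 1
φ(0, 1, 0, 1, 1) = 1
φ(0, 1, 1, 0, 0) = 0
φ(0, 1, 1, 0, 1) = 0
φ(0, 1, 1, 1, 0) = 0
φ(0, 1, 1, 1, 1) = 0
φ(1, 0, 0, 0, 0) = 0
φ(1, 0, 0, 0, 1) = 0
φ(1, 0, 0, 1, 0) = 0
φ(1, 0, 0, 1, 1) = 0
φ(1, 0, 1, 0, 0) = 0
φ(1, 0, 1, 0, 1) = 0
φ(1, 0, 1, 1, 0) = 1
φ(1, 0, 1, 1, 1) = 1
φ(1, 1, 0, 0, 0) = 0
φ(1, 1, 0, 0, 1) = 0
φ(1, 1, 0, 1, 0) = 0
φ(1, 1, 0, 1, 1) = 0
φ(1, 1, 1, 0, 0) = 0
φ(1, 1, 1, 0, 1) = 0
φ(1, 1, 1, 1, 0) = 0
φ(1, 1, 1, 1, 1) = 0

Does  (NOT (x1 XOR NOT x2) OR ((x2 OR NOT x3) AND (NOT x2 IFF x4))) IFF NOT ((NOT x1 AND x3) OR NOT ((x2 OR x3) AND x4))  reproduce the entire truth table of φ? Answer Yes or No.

Test each input against both φ and the formula:
  x1=0, x2=0, x3=0, x4=0, x5=0: formula gives 1, φ = 1 ✓
  x1=0, x2=0, x3=0, x4=0, x5=1: formula gives 1, φ = 1 ✓
  x1=0, x2=0, x3=0, x4=1, x5=0: formula gives 0, φ = 0 ✓
  x1=0, x2=0, x3=0, x4=1, x5=1: formula gives 0, φ = 0 ✓
  … (the remaining 28 rows also agree.)
Every row agrees, so the formula is equivalent.

Yes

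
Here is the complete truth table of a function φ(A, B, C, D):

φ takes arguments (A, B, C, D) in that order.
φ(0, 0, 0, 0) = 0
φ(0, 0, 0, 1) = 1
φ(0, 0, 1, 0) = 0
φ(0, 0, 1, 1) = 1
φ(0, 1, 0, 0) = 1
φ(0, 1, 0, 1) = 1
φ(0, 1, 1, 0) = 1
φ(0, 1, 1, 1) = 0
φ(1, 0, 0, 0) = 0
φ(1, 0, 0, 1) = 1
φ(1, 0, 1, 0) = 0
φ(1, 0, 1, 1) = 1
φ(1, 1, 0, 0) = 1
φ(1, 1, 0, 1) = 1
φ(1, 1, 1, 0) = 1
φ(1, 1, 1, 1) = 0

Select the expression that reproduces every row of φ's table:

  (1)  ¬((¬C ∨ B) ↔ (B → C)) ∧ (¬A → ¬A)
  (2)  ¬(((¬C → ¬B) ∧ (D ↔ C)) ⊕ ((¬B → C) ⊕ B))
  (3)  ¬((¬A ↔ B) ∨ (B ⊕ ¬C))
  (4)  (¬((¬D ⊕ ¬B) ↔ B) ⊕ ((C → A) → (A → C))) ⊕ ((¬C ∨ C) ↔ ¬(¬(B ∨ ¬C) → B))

(1) fails at (0,0,0,1): the formula yields 0, φ is 1.
(3) fails at (0,0,0,1): the formula yields 0, φ is 1.
(4) fails at (0,0,0,0): the formula yields 1, φ is 0.
That leaves (2). Evaluating it on every row reproduces the table of φ exactly.

2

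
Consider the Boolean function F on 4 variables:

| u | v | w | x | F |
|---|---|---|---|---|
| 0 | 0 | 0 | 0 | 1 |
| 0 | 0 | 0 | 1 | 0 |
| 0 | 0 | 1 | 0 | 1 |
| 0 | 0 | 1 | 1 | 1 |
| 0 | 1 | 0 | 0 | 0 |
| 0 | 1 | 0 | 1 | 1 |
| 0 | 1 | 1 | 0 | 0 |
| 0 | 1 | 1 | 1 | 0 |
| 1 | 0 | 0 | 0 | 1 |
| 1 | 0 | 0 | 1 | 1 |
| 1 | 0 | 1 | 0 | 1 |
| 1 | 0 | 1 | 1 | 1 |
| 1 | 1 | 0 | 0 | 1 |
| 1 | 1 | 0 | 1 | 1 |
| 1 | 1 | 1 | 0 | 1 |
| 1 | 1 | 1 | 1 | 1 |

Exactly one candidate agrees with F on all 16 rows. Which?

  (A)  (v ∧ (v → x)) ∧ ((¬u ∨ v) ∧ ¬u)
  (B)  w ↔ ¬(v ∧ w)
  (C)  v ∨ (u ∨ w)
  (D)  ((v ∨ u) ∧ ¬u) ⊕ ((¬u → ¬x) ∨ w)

(A) disagrees with F on (0,0,0,0) (formula → 0, table → 1); rule it out.
(B) disagrees with F on (0,0,0,0) (formula → 0, table → 1); rule it out.
(C) disagrees with F on (0,0,0,0) (formula → 0, table → 1); rule it out.
That leaves (D). Evaluating it on every row reproduces the table of F exactly.

D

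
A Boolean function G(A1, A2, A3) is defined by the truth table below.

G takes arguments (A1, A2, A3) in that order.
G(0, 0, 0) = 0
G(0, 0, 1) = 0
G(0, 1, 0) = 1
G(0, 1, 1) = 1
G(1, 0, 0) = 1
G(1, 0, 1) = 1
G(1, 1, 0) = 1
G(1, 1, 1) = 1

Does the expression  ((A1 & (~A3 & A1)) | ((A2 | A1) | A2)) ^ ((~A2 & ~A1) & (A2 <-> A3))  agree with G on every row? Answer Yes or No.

No

Check the formula against G row by row:
  A1=0, A2=0, A3=0: formula gives 1, but G = 0 ✗
Since they disagree at (0,0,0), the expression is not a correct formula for G.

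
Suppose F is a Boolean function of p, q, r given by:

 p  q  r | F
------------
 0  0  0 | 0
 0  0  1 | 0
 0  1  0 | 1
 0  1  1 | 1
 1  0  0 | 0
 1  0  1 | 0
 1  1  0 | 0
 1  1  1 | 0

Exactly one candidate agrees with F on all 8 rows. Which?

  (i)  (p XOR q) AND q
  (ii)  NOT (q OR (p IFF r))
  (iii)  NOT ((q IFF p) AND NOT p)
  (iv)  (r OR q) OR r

i

(ii): at (0,0,1) it gives 1, but F = 0 — eliminated.
(iii): at (1,0,0) it gives 1, but F = 0 — eliminated.
(iv): at (0,0,1) it gives 1, but F = 0 — eliminated.
That leaves (i). Evaluating it on every row reproduces the table of F exactly.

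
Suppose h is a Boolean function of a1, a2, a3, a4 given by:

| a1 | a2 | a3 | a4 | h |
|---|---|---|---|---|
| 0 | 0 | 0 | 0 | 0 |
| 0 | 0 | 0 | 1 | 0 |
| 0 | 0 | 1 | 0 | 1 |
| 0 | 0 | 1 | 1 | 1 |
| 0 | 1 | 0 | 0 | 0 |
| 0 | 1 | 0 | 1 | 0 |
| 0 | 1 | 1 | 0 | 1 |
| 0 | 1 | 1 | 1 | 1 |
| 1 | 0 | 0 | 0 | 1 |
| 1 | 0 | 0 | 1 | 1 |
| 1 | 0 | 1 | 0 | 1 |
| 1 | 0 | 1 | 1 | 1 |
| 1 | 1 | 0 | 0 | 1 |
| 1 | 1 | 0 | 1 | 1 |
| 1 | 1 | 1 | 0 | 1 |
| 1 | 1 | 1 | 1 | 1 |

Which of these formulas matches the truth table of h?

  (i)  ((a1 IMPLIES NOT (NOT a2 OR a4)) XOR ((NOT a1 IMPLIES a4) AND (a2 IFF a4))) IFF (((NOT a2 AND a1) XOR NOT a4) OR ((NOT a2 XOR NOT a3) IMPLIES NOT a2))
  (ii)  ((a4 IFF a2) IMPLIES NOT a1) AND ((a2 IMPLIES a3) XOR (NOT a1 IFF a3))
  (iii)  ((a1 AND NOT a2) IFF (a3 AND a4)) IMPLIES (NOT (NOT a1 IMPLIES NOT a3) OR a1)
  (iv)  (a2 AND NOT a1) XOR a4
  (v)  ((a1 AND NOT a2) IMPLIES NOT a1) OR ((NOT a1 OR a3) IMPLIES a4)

iii

(i) disagrees with h on (0,0,0,0) (formula → 1, table → 0); rule it out.
(ii) disagrees with h on (0,0,0,0) (formula → 1, table → 0); rule it out.
(iv) disagrees with h on (0,0,0,1) (formula → 1, table → 0); rule it out.
(v) disagrees with h on (0,0,0,0) (formula → 1, table → 0); rule it out.
That leaves (iii). Evaluating it on every row reproduces the table of h exactly.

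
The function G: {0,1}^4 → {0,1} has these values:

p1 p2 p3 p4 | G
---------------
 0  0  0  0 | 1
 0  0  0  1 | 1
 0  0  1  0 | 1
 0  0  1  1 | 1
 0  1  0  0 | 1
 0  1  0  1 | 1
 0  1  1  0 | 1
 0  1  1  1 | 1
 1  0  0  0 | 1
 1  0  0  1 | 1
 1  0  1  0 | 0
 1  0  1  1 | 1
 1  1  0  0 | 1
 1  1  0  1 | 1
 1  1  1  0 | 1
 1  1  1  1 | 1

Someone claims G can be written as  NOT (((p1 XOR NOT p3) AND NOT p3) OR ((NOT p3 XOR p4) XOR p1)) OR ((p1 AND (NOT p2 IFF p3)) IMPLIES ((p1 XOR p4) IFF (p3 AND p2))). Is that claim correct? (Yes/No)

Yes

Check the formula against G row by row:
  p1=0, p2=0, p3=0, p4=0: formula gives 1, G = 1 ✓
  p1=0, p2=0, p3=0, p4=1: formula gives 1, G = 1 ✓
  p1=0, p2=0, p3=1, p4=0: formula gives 1, G = 1 ✓
  p1=0, p2=0, p3=1, p4=1: formula gives 1, G = 1 ✓
  … (the remaining 12 rows also agree.)
All 16 rows match — the expression computes G exactly.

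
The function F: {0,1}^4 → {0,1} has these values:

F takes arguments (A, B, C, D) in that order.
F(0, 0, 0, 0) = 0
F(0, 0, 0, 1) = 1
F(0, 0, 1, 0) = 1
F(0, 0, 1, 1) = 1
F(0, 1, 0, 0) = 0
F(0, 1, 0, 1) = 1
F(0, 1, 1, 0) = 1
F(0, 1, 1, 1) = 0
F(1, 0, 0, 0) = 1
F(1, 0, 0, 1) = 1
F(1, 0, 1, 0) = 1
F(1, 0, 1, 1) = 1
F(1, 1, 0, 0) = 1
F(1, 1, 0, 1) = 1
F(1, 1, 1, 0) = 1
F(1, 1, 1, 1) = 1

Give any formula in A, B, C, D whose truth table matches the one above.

There are just 3 zero rows: (0,0,0,0), (0,1,0,0), (0,1,1,1). Their minterms are ¬A·¬B·¬C·¬D, ¬A·B·¬C·¬D, ¬A·B·C·D; the OR of those covers precisely the 0-outputs, and negating it yields F.

F(A, B, C, D) = ~(((((~A & ~B) & ~C) & ~D) | (((~A & B) & ~C) & ~D)) | (((~A & B) & C) & D))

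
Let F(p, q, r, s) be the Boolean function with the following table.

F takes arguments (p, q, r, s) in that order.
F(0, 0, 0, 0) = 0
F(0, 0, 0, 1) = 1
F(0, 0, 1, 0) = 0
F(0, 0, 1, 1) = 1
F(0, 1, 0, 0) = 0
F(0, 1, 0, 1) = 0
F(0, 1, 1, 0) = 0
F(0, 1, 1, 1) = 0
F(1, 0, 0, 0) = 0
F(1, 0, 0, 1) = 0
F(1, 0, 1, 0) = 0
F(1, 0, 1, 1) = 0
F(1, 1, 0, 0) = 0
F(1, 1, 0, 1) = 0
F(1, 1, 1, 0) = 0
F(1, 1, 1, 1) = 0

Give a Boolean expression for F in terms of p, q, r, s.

F(p, q, r, s) = (((¬p ∧ ¬q) ∧ ¬r) ∧ s) ∨ (((¬p ∧ ¬q) ∧ r) ∧ s)

F=1 on 2 inputs: (0,0,0,1), (0,0,1,1). Reading each as a conjunction of literals (¬p·¬q·¬r·s, ¬p·¬q·r·s) and taking the OR gives the canonical DNF.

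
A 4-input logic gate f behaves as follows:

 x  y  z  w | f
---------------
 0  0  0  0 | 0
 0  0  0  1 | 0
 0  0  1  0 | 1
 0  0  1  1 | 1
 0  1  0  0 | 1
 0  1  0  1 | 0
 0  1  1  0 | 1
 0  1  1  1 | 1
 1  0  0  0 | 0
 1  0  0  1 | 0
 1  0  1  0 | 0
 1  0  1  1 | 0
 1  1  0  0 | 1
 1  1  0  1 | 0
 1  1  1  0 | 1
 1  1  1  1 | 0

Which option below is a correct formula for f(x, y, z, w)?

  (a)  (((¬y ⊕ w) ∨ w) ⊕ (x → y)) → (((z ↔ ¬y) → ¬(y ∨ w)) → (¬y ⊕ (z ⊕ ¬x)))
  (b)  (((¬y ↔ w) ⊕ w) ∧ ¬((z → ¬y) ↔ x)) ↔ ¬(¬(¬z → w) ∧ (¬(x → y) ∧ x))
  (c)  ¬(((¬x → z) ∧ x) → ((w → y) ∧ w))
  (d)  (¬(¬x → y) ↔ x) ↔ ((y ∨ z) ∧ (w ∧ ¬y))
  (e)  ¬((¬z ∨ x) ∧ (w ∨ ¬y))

(a): at (0,0,0,0) it gives 1, but f = 0 — eliminated.
(b): at (0,0,1,0) it gives 0, but f = 1 — eliminated.
(c): at (0,0,1,0) it gives 0, but f = 1 — eliminated.
(d): at (0,0,0,0) it gives 1, but f = 0 — eliminated.
That leaves (e). Evaluating it on every row reproduces the table of f exactly.

e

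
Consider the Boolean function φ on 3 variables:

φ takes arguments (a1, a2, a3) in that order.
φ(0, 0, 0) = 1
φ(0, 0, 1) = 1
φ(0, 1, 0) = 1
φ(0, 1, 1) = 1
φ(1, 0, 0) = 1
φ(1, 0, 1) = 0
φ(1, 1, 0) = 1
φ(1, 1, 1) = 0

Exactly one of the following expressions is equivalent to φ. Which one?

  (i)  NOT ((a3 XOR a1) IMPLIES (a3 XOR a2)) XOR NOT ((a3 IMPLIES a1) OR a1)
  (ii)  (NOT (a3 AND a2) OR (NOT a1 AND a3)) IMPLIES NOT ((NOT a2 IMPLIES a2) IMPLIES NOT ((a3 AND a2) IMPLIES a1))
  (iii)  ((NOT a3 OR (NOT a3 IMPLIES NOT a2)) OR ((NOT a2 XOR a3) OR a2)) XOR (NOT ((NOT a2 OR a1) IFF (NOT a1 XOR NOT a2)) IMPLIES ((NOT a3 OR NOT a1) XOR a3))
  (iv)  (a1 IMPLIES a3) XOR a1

iv

(i): at (0,0,0) it gives 0, but φ = 1 — eliminated.
(ii): at (0,0,0) it gives 0, but φ = 1 — eliminated.
(iii): at (0,0,0) it gives 0, but φ = 1 — eliminated.
Only (iv) survives; checking it on all 8 rows confirms it matches φ.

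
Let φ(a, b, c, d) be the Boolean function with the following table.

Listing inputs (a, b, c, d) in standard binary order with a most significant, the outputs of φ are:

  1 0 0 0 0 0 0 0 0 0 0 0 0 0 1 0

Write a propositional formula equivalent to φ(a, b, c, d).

The 1-rows are (0,0,0,0), (1,1,1,0). Each contributes one minterm — ¬a·¬b·¬c·¬d; a·b·c·¬d — and their disjunction is a sum-of-products form of φ.

φ(a, b, c, d) = (((NOT a AND NOT b) AND NOT c) AND NOT d) OR (((a AND b) AND c) AND NOT d)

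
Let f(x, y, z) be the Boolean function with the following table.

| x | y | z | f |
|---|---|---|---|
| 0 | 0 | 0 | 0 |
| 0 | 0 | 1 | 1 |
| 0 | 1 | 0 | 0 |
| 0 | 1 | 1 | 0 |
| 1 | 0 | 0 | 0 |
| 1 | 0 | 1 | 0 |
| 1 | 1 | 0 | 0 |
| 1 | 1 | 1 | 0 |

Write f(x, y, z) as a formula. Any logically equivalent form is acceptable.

f(x, y, z) = (NOT x AND NOT y) AND z

f is 1 on exactly one input, (0,0,1), whose minterm is ¬x·¬y·z. So f is just that conjunction.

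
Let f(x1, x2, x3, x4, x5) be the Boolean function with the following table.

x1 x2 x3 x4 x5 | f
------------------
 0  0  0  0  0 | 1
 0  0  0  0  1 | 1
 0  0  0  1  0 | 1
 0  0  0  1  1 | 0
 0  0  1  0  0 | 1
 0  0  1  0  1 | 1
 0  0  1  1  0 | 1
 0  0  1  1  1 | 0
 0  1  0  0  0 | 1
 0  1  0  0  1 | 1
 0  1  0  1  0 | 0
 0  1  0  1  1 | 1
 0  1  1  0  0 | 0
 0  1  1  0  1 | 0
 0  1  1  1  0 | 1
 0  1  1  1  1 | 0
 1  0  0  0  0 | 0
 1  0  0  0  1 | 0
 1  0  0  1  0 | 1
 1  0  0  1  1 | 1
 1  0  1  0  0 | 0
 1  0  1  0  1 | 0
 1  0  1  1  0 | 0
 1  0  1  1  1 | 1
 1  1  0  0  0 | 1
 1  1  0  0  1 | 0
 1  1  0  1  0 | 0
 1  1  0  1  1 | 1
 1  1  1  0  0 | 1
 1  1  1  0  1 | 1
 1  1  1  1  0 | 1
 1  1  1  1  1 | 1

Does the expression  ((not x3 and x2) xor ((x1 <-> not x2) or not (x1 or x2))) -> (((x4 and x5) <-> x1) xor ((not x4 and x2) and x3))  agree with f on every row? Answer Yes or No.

Test each input against both f and the formula:
  x1=0, x2=0, x3=0, x4=0, x5=0: formula gives 1, f = 1 ✓
  x1=0, x2=0, x3=0, x4=0, x5=1: formula gives 1, f = 1 ✓
  x1=0, x2=0, x3=0, x4=1, x5=0: formula gives 1, f = 1 ✓
  x1=0, x2=0, x3=0, x4=1, x5=1: formula gives 0, f = 0 ✓
  …
  x1=0, x2=1, x3=0, x4=1, x5=0: formula gives 1, but f = 0 ✗
A single disagreement suffices: at (0,1,0,1,0) they differ, so the formula does not compute f.

No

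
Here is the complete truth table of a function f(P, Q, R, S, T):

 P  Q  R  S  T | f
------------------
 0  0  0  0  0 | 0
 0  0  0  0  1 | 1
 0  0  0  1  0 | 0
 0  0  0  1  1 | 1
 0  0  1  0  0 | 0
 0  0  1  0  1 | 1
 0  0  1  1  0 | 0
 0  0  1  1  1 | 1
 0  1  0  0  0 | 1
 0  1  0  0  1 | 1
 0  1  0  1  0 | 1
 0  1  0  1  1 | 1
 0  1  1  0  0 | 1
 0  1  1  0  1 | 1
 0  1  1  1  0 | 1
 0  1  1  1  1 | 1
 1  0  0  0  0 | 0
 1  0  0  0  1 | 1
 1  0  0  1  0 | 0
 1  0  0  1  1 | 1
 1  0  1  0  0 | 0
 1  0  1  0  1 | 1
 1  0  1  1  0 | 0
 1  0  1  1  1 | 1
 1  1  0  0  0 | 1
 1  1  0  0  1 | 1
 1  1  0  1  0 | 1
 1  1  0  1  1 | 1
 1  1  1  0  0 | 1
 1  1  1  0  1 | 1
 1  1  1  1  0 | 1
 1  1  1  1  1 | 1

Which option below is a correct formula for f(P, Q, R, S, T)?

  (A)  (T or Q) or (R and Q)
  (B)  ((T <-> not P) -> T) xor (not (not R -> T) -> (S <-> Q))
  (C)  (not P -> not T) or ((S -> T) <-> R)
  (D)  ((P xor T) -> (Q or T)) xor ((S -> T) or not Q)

(B) fails at (0,0,0,0,1): the formula yields 0, f is 1.
(C) fails at (0,0,0,0,0): the formula yields 1, f is 0.
(D) fails at (0,0,0,0,1): the formula yields 0, f is 1.
(A) is the remaining candidate, and it agrees with f on all 32 inputs.

A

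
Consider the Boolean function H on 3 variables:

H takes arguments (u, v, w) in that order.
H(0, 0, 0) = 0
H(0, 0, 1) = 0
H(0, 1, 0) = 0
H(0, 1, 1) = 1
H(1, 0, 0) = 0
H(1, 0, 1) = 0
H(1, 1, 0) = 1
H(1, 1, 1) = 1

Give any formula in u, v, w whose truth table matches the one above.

H(u, v, w) = (((not u and v) and w) or ((u and v) and not w)) or ((u and v) and w)

Collect the rows where H=1 — (0,1,1), (1,1,0), (1,1,1) — and write one minterm per row: ¬u·v·w, u·v·¬w, u·v·w. Their union (logical OR) reproduces the table exactly.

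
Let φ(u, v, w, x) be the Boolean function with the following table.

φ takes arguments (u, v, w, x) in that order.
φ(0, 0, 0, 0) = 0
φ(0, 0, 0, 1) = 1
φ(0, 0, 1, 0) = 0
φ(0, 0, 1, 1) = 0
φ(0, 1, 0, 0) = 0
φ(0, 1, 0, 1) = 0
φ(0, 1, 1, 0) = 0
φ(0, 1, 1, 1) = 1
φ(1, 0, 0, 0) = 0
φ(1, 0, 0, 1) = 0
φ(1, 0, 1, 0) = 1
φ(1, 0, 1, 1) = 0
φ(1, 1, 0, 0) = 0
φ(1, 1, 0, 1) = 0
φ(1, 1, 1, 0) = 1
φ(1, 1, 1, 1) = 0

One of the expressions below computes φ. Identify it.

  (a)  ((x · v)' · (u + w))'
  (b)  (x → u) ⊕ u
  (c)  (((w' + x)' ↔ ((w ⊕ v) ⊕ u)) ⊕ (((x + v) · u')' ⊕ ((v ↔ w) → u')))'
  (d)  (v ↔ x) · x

c

(a) disagrees with φ on (0,0,0,0) (formula → 1, table → 0); rule it out.
(b) disagrees with φ on (0,0,0,0) (formula → 1, table → 0); rule it out.
(d) disagrees with φ on (0,0,0,1) (formula → 0, table → 1); rule it out.
That leaves (c). Evaluating it on every row reproduces the table of φ exactly.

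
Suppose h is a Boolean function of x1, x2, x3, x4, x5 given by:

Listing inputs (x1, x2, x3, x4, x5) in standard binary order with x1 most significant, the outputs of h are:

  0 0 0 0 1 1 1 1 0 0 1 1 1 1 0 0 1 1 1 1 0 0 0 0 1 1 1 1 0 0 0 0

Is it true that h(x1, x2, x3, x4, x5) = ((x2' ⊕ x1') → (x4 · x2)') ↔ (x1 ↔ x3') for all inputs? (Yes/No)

Yes

Evaluate ((x2' ⊕ x1') → (x4 · x2)') ↔ (x1 ↔ x3') on each row and compare to h:
  x1=0, x2=0, x3=0, x4=0, x5=0: formula gives 0, h = 0 ✓
  x1=0, x2=0, x3=0, x4=0, x5=1: formula gives 0, h = 0 ✓
  x1=0, x2=0, x3=0, x4=1, x5=0: formula gives 0, h = 0 ✓
  x1=0, x2=0, x3=0, x4=1, x5=1: formula gives 0, h = 0 ✓
  … (the remaining 28 rows also agree.)
No disagreement on any input; they are logically equivalent.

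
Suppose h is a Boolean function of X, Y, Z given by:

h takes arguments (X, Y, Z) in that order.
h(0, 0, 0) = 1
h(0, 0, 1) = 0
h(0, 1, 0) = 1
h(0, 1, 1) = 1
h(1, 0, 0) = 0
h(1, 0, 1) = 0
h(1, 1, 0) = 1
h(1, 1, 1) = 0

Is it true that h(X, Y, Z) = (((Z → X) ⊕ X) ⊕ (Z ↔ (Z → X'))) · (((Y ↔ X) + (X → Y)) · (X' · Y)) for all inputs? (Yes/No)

Evaluate (((Z → X) ⊕ X) ⊕ (Z ↔ (Z → X'))) · (((Y ↔ X) + (X → Y)) · (X' · Y)) on each row and compare to h:
  X=0, Y=0, Z=0: formula gives 0, but h = 1 ✗
Row (0,0,0) is a counterexample, so the formula is not equivalent to h.

No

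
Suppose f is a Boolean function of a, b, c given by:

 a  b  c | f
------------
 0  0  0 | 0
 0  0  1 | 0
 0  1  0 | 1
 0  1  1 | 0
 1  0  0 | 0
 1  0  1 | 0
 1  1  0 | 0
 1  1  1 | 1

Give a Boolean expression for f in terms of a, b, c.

The 1-rows are (0,1,0), (1,1,1). Each contributes one minterm — ¬a·b·¬c; a·b·c — and their disjunction is a sum-of-products form of f.

f(a, b, c) = ((NOT a AND b) AND NOT c) OR ((a AND b) AND c)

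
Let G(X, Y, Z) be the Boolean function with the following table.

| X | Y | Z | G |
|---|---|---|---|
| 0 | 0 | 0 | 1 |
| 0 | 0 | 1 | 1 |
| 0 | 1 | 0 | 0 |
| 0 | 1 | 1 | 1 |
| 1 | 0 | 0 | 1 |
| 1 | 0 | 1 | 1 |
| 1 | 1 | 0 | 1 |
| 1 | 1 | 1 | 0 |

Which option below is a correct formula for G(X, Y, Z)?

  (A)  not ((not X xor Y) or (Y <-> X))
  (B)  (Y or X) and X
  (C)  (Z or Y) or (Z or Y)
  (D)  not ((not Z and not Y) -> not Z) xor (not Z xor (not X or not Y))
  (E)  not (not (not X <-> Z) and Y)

E

(A): at (0,0,0) it gives 0, but G = 1 — eliminated.
(B): at (0,0,0) it gives 0, but G = 1 — eliminated.
(C): at (0,0,0) it gives 0, but G = 1 — eliminated.
(D): at (0,0,0) it gives 0, but G = 1 — eliminated.
That leaves (E). Evaluating it on every row reproduces the table of G exactly.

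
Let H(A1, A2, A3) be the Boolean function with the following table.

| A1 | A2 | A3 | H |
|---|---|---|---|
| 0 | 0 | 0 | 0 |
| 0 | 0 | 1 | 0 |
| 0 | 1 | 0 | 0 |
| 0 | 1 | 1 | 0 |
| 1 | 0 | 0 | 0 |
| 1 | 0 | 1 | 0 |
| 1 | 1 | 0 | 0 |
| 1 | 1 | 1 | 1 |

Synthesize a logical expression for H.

H(A1, A2, A3) = (A1 · A2) · A3

The output is 1 only when every input is 1 — the AND of all inputs.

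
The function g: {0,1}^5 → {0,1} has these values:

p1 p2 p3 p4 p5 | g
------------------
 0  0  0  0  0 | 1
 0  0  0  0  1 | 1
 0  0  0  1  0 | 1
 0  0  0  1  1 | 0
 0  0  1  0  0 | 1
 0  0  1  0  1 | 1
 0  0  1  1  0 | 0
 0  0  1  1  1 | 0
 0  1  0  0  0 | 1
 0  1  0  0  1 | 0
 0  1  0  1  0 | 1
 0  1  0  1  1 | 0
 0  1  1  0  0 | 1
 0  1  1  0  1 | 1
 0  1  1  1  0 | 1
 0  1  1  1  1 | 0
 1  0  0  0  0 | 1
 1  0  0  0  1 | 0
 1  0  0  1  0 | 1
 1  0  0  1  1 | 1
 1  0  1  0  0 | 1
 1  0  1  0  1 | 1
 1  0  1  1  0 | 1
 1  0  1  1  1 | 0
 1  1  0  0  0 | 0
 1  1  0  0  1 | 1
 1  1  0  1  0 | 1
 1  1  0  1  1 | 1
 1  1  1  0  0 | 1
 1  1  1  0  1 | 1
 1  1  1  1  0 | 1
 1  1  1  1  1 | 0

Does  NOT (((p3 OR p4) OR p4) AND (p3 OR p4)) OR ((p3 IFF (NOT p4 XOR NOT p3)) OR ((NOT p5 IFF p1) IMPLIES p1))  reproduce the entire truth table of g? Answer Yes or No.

Test each input against both g and the formula:
  p1=0, p2=0, p3=0, p4=0, p5=0: formula gives 1, g = 1 ✓
  p1=0, p2=0, p3=0, p4=0, p5=1: formula gives 1, g = 1 ✓
  p1=0, p2=0, p3=0, p4=1, p5=0: formula gives 1, g = 1 ✓
  p1=0, p2=0, p3=0, p4=1, p5=1: formula gives 0, g = 0 ✓
  …
  p1=0, p2=0, p3=1, p4=1, p5=0: formula gives 1, but g = 0 ✗
Since they disagree at (0,0,1,1,0), the expression is not a correct formula for g.

No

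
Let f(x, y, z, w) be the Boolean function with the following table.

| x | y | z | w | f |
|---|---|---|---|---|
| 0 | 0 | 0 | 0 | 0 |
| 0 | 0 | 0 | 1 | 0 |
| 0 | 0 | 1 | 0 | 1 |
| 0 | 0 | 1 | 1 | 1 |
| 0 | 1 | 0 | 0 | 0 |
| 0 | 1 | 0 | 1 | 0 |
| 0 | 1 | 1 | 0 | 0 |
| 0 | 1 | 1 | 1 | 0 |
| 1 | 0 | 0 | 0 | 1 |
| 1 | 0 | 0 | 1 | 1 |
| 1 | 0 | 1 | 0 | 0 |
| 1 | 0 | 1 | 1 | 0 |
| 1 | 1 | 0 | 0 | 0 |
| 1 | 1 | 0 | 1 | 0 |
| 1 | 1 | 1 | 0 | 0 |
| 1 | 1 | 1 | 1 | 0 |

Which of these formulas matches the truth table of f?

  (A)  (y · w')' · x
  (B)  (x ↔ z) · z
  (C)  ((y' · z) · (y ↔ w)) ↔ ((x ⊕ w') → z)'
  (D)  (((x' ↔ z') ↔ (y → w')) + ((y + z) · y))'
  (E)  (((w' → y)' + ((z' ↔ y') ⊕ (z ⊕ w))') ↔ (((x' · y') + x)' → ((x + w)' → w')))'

D

(A): at (0,0,1,0) it gives 0, but f = 1 — eliminated.
(B): at (0,0,1,0) it gives 0, but f = 1 — eliminated.
(C): at (0,0,0,1) it gives 1, but f = 0 — eliminated.
(E): at (0,0,1,0) it gives 0, but f = 1 — eliminated.
(D) is the remaining candidate, and it agrees with f on all 16 inputs.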